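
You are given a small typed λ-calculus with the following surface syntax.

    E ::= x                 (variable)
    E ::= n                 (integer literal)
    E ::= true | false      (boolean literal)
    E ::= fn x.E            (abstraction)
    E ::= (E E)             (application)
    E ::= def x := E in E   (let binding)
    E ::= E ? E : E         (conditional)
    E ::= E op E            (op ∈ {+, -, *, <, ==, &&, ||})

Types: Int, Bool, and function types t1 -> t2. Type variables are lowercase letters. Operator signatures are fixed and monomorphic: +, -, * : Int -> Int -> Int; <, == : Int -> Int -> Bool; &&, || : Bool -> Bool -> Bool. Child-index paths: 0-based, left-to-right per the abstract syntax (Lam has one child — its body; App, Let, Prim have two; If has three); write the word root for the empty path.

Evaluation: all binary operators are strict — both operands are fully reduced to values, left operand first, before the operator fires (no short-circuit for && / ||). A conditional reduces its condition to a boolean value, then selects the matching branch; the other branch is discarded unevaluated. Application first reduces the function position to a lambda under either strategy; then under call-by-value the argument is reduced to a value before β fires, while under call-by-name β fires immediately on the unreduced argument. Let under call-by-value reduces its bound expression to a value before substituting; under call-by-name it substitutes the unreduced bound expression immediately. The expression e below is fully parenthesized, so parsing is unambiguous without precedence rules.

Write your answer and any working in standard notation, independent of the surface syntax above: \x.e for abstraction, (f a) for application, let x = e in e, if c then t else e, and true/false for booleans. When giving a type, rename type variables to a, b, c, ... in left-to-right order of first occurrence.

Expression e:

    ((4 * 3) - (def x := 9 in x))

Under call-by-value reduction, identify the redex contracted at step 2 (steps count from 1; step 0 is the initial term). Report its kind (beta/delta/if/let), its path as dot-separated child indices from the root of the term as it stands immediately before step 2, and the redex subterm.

Working:
step 0: ((4 * 3) - (let x = 9 in x))
step 1: [delta@0] (12 - (let x = 9 in x))
step 2: [let@1] (12 - 9)

Answer: let at 1 : (let x = 9 in x)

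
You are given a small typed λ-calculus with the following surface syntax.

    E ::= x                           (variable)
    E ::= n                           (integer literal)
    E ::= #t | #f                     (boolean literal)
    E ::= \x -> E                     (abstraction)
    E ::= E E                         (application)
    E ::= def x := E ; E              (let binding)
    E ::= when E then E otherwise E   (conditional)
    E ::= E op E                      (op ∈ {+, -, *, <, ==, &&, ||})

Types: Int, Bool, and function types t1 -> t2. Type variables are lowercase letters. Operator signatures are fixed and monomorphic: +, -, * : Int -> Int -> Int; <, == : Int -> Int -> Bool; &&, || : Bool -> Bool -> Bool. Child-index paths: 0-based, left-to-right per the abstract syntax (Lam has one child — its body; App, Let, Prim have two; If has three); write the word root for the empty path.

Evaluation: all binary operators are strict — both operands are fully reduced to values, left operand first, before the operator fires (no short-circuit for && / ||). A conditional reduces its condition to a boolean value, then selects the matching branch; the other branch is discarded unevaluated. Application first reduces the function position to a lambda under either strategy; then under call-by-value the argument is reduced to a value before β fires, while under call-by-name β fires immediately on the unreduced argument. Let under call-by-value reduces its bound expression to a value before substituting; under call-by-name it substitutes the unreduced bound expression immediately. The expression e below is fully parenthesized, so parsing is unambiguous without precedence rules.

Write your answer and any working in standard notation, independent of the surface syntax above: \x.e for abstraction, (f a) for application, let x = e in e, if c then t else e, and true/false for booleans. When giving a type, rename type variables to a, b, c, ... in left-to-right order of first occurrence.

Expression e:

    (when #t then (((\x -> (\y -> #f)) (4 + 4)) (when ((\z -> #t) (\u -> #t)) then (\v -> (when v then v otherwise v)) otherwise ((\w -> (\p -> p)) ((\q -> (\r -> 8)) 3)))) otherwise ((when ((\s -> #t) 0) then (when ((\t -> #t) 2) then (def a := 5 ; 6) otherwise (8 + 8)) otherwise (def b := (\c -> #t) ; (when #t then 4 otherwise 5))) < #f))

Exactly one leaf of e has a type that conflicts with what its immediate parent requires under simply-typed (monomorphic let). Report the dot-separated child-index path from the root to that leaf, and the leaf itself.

Answer: 2.1 : false

Trace:
  unify Bool ~ Bool
\y._ : b -> Bool
\x._ : a -> b -> Bool
  unify Int ~ Int
  unify Int ~ Int
  unify a -> b -> Bool ~ Int -> c
  unify a ~ Int
  unify b -> Bool ~ c
_ _ : b -> Bool
\z._ : d -> Bool
\u._ : e -> Bool
  unify d -> Bool ~ (e -> Bool) -> f
  unify d ~ e -> Bool
  unify Bool ~ f
_ _ : Bool
  unify Bool ~ Bool
v : g
  unify g ~ Bool
v : Bool
v : Bool
  unify Bool ~ Bool
\v._ : Bool -> Bool
p : i
\p._ : i -> i
\w._ : h -> i -> i
\r._ : k -> Int
\q._ : j -> k -> Int
  unify j -> k -> Int ~ Int -> l
  unify j ~ Int
  unify k -> Int ~ l
_ _ : k -> Int
  unify h -> i -> i ~ (k -> Int) -> m
  unify h ~ k -> Int
  unify i -> i ~ m
_ _ : i -> i
  unify Bool -> Bool ~ i -> i
  unify Bool ~ i
  unify Bool ~ Bool
  unify b -> Bool ~ (Bool -> Bool) -> n
  unify b ~ Bool -> Bool
  unify Bool ~ n
_ _ : Bool
\s._ : o -> Bool
  unify o -> Bool ~ Int -> p
  unify o ~ Int
  unify Bool ~ p
_ _ : Bool
  unify Bool ~ Bool
\t._ : q -> Bool
  unify q -> Bool ~ Int -> r
  unify q ~ Int
  unify Bool ~ r
_ _ : Bool
  unify Bool ~ Bool
let a : Int
  unify Int ~ Int
  unify Int ~ Int
  unify Int ~ Int
\c._ : s -> Bool
let b : s -> Bool
  unify Bool ~ Bool
  unify Int ~ Int
  unify Int ~ Int
  unify Int ~ Int
  unify Bool ~ Int
  FAIL: mismatch Bool ~ Int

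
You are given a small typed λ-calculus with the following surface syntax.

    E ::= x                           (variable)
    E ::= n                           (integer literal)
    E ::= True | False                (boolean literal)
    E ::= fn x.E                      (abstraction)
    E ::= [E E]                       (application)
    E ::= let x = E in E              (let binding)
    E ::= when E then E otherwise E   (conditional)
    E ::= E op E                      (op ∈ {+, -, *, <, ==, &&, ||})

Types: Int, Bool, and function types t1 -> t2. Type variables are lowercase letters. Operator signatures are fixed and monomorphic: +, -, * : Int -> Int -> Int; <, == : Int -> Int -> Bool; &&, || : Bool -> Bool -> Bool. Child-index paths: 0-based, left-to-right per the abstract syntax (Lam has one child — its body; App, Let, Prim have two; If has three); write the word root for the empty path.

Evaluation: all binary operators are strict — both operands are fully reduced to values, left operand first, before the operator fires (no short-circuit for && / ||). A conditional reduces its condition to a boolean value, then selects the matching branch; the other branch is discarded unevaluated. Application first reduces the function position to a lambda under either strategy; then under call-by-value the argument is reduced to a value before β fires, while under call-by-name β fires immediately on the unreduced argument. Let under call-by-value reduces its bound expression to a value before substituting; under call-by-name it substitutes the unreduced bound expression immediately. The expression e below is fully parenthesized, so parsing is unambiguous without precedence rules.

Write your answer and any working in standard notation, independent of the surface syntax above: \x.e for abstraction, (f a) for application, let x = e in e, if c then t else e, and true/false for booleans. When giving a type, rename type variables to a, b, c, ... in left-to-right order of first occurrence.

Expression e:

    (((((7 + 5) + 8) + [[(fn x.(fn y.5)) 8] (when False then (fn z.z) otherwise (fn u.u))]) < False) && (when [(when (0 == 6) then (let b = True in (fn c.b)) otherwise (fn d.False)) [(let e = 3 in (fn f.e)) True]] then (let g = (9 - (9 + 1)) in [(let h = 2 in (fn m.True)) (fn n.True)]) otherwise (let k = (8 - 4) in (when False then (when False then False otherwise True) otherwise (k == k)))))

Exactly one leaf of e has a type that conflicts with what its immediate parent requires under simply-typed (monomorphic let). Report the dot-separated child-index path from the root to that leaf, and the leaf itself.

Trace:
  unify Int ~ Int
  unify Int ~ Int
  unify Int ~ Int
  unify Int ~ Int
  unify Int ~ Int
\y._ : b -> Int
\x._ : a -> b -> Int
  unify a -> b -> Int ~ Int -> c
  unify a ~ Int
  unify b -> Int ~ c
_ _ : b -> Int
  unify Bool ~ Bool
z : d
\z._ : d -> d
u : e
\u._ : e -> e
  unify d -> d ~ e -> e
  unify d ~ e
  unify e ~ e
  unify b -> Int ~ (e -> e) -> f
  unify b ~ e -> e
  unify Int ~ f
_ _ : Int
  unify Int ~ Int
  unify Int ~ Int
  unify Bool ~ Int
  FAIL: mismatch Bool ~ Int

Answer: 0.1 : false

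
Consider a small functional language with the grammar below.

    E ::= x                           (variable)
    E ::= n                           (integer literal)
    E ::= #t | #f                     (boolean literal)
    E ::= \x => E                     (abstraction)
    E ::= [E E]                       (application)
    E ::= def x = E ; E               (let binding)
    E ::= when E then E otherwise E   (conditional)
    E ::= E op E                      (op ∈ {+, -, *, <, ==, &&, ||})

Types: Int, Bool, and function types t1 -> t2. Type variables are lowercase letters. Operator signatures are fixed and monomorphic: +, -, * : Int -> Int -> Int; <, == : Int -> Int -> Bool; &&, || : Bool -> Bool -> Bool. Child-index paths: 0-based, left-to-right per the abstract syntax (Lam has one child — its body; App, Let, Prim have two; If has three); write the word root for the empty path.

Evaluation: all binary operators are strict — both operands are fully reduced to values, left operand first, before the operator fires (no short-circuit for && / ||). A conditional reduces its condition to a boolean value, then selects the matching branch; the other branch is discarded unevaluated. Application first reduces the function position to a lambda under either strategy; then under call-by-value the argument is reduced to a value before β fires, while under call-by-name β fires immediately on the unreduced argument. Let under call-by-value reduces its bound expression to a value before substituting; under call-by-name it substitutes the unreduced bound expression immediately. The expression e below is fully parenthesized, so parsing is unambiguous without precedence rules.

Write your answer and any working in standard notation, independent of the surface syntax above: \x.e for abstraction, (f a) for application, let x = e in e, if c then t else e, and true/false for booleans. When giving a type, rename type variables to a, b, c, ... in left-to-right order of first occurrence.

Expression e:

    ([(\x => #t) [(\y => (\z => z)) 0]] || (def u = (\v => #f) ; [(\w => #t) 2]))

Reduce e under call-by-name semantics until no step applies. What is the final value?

Working:
step 0: (((\x.true) ((\y.(\z.z)) 0)) || (let u = (\v.false) in ((\w.true) 2)))
step 1: [beta@0] (true || (let u = (\v.false) in ((\w.true) 2)))
step 2: [let@1] (true || ((\w.true) 2))
step 3: [beta@1] (true || true)
step 4: [delta@root] true

Answer: true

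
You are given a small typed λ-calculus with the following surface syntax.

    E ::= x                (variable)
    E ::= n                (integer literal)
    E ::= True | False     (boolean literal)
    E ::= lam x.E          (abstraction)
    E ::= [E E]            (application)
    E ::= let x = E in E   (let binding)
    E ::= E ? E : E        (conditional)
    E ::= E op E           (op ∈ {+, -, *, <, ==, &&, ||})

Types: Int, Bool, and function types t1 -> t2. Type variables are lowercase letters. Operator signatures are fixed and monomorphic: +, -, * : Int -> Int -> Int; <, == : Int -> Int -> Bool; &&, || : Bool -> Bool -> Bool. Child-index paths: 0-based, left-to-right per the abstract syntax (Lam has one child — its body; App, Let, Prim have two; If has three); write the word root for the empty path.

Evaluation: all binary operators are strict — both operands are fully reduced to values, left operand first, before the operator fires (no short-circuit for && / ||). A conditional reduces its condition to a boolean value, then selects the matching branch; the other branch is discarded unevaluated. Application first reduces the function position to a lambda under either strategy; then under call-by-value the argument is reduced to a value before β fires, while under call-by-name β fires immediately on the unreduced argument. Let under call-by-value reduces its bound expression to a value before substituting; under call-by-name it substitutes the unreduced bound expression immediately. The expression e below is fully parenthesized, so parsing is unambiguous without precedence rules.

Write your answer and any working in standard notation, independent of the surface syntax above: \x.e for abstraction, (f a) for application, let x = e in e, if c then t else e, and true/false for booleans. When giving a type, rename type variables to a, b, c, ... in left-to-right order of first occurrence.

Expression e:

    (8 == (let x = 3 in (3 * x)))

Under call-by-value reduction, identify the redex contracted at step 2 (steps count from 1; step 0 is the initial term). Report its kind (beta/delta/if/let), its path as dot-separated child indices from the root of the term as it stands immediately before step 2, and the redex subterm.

Answer: delta at 1 : (3 * 3)

Working:
step 0: (8 == (let x = 3 in (3 * x)))
step 1: [let@1] (8 == (3 * 3))
step 2: [delta@1] (8 == 9)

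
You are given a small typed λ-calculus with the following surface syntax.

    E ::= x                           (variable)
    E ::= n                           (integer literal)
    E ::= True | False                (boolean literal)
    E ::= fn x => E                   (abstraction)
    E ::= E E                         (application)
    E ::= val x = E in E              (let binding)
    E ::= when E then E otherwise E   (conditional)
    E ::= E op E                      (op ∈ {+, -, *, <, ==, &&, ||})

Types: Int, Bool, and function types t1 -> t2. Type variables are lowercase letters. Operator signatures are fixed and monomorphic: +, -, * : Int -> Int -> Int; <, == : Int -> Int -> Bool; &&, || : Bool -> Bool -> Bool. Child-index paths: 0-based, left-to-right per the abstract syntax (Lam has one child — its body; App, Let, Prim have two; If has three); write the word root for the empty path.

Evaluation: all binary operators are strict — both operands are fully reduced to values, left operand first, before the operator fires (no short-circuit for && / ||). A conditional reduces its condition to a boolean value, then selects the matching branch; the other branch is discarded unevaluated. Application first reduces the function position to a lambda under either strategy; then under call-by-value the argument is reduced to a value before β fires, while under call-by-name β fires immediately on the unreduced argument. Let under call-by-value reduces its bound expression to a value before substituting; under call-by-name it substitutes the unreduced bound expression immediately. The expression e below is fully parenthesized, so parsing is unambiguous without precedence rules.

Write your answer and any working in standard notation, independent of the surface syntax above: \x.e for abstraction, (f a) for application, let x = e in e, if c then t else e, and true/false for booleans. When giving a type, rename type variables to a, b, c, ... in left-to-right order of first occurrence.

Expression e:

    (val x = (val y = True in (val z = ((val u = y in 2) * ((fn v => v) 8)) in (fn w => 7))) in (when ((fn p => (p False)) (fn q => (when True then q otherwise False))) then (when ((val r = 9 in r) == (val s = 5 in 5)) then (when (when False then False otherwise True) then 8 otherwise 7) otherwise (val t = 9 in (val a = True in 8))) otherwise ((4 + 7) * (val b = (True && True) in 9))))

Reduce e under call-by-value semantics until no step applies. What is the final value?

Trace:
step 0: (let x = (let y = true in (let z = ((let u = y in 2) * ((\v.v) 8)) in (\w.7))) in (if ((\p.(p false)) (\q.(if true then q else false))) then (if ((let r = 9 in r) == (let s = 5 in 5)) then (if (if false then false else true) then 8 else 7) else (let t = 9 in (let a = true in 8))) else ((4 + 7) * (let b = (true && true) in 9))))
step 1: [let@0] (let x = (let z = ((let u = true in 2) * ((\v.v) 8)) in (\w.7)) in (if ((\p.(p false)) (\q.(if true then q else false))) then (if ((let r = 9 in r) == (let s = 5 in 5)) then (if (if false then false else true) then 8 else 7) else (let t = 9 in (let a = true in 8))) else ((4 + 7) * (let b = (true && true) in 9))))
step 2: [let@0.0.0] (let x = (let z = (2 * ((\v.v) 8)) in (\w.7)) in (if ((\p.(p false)) (\q.(if true then q else false))) then (if ((let r = 9 in r) == (let s = 5 in 5)) then (if (if false then false else true) then 8 else 7) else (let t = 9 in (let a = true in 8))) else ((4 + 7) * (let b = (true && true) in 9))))
step 3: [beta@0.0.1] (let x = (let z = (2 * 8) in (\w.7)) in (if ((\p.(p false)) (\q.(if true then q else false))) then (if ((let r = 9 in r) == (let s = 5 in 5)) then (if (if false then false else true) then 8 else 7) else (let t = 9 in (let a = true in 8))) else ((4 + 7) * (let b = (true && true) in 9))))
step 4: [delta@0.0] (let x = (let z = 16 in (\w.7)) in (if ((\p.(p false)) (\q.(if true then q else false))) then (if ((let r = 9 in r) == (let s = 5 in 5)) then (if (if false then false else true) then 8 else 7) else (let t = 9 in (let a = true in 8))) else ((4 + 7) * (let b = (true && true) in 9))))
step 5: [let@0] (let x = (\w.7) in (if ((\p.(p false)) (\q.(if true then q else false))) then (if ((let r = 9 in r) == (let s = 5 in 5)) then (if (if false then false else true) then 8 else 7) else (let t = 9 in (let a = true in 8))) else ((4 + 7) * (let b = (true && true) in 9))))
step 6: [let@root] (if ((\p.(p false)) (\q.(if true then q else false))) then (if ((let r = 9 in r) == (let s = 5 in 5)) then (if (if false then false else true) then 8 else 7) else (let t = 9 in (let a = true in 8))) else ((4 + 7) * (let b = (true && true) in 9)))
step 7: [beta@0] (if ((\q.(if true then q else false)) false) then (if ((let r = 9 in r) == (let s = 5 in 5)) then (if (if false then false else true) then 8 else 7) else (let t = 9 in (let a = true in 8))) else ((4 + 7) * (let b = (true && true) in 9)))
step 8: [beta@0] (if (if true then false else false) then (if ((let r = 9 in r) == (let s = 5 in 5)) then (if (if false then false else true) then 8 else 7) else (let t = 9 in (let a = true in 8))) else ((4 + 7) * (let b = (true && true) in 9)))
step 9: [if@0] (if false then (if ((let r = 9 in r) == (let s = 5 in 5)) then (if (if false then false else true) then 8 else 7) else (let t = 9 in (let a = true in 8))) else ((4 + 7) * (let b = (true && true) in 9)))
step 10: [if@root] ((4 + 7) * (let b = (true && true) in 9))
step 11: [delta@0] (11 * (let b = (true && true) in 9))
step 12: [delta@1.0] (11 * (let b = true in 9))
step 13: [let@1] (11 * 9)
step 14: [delta@root] 99

Answer: 99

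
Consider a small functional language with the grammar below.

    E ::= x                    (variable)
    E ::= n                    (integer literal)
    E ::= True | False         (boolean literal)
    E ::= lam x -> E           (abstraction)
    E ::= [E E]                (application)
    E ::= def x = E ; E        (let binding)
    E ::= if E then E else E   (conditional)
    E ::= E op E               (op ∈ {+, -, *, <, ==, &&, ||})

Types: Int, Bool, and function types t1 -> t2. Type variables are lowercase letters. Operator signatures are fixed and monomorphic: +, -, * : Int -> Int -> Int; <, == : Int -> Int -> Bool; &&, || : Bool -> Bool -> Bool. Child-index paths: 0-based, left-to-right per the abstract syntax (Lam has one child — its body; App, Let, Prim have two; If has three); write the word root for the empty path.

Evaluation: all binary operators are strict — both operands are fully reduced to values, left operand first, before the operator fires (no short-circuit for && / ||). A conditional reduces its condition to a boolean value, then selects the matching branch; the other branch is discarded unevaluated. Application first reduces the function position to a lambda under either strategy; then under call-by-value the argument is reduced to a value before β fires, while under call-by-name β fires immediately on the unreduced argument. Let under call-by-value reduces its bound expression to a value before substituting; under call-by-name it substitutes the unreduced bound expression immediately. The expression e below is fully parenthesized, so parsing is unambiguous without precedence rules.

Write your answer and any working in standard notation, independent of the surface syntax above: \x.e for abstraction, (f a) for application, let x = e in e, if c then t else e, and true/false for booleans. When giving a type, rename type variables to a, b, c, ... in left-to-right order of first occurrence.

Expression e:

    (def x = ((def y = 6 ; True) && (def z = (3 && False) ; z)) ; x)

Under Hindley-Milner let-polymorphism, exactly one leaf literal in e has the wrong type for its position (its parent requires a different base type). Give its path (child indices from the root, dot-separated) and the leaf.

Trace:
let y : Int
  unify Bool ~ Bool
  unify Int ~ Bool
  FAIL: mismatch Int ~ Bool

Answer: 0.1.0.0 : 3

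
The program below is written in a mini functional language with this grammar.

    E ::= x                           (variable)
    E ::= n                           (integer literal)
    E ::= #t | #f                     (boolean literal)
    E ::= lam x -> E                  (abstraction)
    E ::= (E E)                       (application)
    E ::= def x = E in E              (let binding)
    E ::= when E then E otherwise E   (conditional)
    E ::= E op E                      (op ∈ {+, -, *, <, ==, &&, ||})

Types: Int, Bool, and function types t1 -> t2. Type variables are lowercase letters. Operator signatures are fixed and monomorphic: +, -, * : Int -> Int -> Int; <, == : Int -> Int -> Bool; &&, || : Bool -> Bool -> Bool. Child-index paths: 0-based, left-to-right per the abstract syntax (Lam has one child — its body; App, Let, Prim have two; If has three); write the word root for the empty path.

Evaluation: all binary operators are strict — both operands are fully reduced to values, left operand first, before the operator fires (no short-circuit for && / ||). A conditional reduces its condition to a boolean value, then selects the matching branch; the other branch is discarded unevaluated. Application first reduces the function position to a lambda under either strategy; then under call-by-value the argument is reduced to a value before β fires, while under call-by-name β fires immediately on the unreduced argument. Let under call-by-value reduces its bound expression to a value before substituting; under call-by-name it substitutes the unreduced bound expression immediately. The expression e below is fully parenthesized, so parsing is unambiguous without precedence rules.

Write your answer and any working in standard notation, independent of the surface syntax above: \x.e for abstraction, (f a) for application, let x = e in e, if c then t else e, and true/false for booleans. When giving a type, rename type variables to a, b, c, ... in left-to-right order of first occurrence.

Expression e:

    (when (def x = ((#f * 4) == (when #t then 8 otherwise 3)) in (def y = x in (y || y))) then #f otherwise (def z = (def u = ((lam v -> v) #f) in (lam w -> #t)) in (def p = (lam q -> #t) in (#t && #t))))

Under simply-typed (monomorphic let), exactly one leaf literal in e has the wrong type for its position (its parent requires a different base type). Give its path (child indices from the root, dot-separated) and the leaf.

Working:
  unify Bool ~ Int
  FAIL: mismatch Bool ~ Int

Answer: 0.0.0.0 : false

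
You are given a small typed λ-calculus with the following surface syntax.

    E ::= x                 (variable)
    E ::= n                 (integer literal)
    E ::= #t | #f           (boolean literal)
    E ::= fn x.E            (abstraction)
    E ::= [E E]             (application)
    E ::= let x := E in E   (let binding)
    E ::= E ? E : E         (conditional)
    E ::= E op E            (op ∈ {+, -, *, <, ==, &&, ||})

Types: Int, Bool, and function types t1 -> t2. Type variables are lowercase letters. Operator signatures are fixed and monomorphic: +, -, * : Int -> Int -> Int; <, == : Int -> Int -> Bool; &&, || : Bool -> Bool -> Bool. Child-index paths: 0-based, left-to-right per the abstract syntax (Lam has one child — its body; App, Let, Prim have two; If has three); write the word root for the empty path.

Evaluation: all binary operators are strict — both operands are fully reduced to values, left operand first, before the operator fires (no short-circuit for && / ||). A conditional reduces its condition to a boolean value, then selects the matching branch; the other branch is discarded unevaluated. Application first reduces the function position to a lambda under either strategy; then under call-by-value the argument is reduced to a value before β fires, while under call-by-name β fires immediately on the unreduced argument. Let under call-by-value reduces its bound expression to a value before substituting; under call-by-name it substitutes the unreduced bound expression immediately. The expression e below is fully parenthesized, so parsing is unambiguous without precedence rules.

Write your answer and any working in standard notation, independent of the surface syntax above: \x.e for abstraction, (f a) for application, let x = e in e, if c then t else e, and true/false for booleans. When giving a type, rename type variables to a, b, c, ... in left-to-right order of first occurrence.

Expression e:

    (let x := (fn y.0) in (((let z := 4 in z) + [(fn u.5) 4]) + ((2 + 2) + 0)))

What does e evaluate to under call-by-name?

Working:
step 0: (let x = (\y.0) in (((let z = 4 in z) + ((\u.5) 4)) + ((2 + 2) + 0)))
step 1: [let@root] (((let z = 4 in z) + ((\u.5) 4)) + ((2 + 2) + 0))
step 2: [let@0.0] ((4 + ((\u.5) 4)) + ((2 + 2) + 0))
step 3: [beta@0.1] ((4 + 5) + ((2 + 2) + 0))
step 4: [delta@0] (9 + ((2 + 2) + 0))
step 5: [delta@1.0] (9 + (4 + 0))
step 6: [delta@1] (9 + 4)
step 7: [delta@root] 13

Answer: 13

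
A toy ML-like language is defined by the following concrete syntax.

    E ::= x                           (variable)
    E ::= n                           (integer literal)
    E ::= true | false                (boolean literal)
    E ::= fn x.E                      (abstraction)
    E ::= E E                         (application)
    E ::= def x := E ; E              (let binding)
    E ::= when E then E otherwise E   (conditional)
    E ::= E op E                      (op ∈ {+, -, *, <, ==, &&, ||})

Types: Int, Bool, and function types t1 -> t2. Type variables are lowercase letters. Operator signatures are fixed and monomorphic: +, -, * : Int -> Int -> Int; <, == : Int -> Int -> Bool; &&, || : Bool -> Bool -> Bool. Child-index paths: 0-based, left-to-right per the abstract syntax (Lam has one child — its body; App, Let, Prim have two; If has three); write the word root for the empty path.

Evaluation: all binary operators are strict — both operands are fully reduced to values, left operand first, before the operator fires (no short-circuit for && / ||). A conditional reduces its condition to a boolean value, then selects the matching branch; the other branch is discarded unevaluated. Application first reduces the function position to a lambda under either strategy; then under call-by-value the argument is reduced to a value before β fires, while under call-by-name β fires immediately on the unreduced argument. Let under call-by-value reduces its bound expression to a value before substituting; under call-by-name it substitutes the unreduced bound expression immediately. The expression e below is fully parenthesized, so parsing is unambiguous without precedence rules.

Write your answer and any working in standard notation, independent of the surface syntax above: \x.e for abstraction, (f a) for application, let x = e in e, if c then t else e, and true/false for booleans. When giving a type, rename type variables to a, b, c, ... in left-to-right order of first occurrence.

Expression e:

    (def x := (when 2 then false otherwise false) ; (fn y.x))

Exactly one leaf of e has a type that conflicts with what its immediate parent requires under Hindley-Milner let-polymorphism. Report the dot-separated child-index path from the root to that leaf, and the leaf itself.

Trace:
  unify Int ~ Bool
  FAIL: mismatch Int ~ Bool

Answer: 0.0 : 2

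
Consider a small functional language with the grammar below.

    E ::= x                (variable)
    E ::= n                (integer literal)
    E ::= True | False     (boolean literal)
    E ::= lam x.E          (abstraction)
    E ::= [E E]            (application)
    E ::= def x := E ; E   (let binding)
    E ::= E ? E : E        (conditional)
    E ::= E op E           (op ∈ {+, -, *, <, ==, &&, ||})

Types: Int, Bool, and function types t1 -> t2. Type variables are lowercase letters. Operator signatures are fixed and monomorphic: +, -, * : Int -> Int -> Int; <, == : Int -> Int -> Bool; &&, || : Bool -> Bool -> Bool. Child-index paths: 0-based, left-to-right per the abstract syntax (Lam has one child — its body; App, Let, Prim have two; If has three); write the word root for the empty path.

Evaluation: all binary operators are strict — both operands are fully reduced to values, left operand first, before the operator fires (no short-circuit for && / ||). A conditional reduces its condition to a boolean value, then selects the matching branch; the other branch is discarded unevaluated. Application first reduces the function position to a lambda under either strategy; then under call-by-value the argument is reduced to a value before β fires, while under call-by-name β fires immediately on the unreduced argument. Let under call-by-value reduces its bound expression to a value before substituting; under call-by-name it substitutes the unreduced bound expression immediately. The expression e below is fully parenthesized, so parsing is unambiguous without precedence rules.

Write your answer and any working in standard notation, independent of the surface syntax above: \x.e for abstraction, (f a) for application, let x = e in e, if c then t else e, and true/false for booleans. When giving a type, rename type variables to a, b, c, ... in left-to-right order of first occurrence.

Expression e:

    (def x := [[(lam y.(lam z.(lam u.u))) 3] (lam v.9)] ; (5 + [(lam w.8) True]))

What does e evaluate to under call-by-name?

Answer: 13

Working:
step 0: (let x = (((\y.(\z.(\u.u))) 3) (\v.9)) in (5 + ((\w.8) true)))
step 1: [let@root] (5 + ((\w.8) true))
step 2: [beta@1] (5 + 8)
step 3: [delta@root] 13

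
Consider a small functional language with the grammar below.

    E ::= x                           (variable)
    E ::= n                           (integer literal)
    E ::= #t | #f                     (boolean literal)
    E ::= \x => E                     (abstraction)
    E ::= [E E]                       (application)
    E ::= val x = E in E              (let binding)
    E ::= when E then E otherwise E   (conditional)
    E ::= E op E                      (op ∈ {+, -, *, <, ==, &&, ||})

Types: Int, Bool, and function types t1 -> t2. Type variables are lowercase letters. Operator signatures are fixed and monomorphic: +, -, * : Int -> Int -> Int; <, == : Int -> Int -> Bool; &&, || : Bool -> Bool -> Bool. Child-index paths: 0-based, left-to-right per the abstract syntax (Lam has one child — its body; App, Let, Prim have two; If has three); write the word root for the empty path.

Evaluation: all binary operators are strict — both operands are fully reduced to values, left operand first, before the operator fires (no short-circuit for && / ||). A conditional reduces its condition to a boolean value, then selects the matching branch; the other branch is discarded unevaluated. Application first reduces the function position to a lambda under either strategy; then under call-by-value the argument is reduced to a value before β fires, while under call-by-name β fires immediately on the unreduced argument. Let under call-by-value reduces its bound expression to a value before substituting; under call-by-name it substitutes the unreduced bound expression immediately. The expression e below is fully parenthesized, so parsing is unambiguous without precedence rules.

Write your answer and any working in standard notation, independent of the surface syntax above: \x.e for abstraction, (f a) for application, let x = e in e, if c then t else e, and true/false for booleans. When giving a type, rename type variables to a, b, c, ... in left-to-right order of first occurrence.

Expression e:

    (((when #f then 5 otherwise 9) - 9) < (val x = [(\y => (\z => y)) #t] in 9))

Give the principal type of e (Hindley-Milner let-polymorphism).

Trace:
  unify Bool ~ Bool
  unify Int ~ Int
  unify Int ~ Int
  unify Int ~ Int
  unify Int ~ Int
y : a
\z._ : b -> a
\y._ : a -> b -> a
  unify a -> b -> a ~ Bool -> c
  unify a ~ Bool
  unify b -> Bool ~ c
_ _ : b -> Bool
let x : forall. b -> Bool
  unify Int ~ Int

Answer: Bool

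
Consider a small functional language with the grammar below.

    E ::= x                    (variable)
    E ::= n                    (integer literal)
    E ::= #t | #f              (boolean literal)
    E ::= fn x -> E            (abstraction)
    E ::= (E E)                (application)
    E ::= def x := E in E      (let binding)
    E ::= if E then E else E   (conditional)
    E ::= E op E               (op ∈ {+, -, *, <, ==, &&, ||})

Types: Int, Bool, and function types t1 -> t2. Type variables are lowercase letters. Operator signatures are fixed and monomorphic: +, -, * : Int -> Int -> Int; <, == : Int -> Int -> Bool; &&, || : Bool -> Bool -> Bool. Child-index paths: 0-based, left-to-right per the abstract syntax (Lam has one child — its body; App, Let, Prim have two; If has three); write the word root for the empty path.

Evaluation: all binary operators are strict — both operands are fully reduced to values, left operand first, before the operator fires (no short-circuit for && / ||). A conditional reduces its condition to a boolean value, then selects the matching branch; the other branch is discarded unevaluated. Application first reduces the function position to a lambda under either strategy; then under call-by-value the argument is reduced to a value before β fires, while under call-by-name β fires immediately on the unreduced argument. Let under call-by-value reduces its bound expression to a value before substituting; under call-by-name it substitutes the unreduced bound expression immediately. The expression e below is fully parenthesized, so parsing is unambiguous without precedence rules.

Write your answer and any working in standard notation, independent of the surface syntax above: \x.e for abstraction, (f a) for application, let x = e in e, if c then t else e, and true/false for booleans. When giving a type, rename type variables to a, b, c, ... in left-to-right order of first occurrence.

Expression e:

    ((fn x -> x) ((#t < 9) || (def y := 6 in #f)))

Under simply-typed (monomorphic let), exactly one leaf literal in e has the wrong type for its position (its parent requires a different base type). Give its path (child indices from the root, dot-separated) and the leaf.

Derivation:
x : a
\x._ : a -> a
  unify Bool ~ Int
  FAIL: mismatch Bool ~ Int

Answer: 1.0.0 : true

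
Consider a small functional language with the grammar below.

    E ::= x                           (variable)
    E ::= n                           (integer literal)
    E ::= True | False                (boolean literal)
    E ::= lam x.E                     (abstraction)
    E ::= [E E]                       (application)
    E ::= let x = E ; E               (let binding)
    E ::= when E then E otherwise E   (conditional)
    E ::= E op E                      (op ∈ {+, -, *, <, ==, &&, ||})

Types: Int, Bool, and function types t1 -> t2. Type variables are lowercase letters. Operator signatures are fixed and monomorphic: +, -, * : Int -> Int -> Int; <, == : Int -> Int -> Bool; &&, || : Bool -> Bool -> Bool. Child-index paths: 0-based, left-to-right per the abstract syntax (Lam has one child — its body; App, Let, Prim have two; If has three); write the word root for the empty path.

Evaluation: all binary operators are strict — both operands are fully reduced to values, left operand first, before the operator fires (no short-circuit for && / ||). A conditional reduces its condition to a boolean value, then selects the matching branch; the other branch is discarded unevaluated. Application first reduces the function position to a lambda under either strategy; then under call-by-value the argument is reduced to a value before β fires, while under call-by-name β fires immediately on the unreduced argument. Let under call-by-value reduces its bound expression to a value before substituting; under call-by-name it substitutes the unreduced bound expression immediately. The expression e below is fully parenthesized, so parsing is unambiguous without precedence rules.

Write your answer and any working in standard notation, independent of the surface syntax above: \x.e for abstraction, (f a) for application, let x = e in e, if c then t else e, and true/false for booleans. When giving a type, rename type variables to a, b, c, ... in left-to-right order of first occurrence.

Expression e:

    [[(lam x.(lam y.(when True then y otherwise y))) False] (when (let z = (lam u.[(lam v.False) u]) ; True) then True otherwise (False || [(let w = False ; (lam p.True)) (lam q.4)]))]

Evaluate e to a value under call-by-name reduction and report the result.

Answer: true

Working:
step 0: (((\x.(\y.(if true then y else y))) false) (if (let z = (\u.((\v.false) u)) in true) then true else (false || ((let w = false in (\p.true)) (\q.4)))))
step 1: [beta@0] ((\y.(if true then y else y)) (if (let z = (\u.((\v.false) u)) in true) then true else (false || ((let w = false in (\p.true)) (\q.4)))))
step 2: [beta@root] (if true then (if (let z = (\u.((\v.false) u)) in true) then true else (false || ((let w = false in (\p.true)) (\q.4)))) else (if (let z = (\u.((\v.false) u)) in true) then true else (false || ((let w = false in (\p.true)) (\q.4)))))
step 3: [if@root] (if (let z = (\u.((\v.false) u)) in true) then true else (false || ((let w = false in (\p.true)) (\q.4))))
step 4: [let@0] (if true then true else (false || ((let w = false in (\p.true)) (\q.4))))
step 5: [if@root] true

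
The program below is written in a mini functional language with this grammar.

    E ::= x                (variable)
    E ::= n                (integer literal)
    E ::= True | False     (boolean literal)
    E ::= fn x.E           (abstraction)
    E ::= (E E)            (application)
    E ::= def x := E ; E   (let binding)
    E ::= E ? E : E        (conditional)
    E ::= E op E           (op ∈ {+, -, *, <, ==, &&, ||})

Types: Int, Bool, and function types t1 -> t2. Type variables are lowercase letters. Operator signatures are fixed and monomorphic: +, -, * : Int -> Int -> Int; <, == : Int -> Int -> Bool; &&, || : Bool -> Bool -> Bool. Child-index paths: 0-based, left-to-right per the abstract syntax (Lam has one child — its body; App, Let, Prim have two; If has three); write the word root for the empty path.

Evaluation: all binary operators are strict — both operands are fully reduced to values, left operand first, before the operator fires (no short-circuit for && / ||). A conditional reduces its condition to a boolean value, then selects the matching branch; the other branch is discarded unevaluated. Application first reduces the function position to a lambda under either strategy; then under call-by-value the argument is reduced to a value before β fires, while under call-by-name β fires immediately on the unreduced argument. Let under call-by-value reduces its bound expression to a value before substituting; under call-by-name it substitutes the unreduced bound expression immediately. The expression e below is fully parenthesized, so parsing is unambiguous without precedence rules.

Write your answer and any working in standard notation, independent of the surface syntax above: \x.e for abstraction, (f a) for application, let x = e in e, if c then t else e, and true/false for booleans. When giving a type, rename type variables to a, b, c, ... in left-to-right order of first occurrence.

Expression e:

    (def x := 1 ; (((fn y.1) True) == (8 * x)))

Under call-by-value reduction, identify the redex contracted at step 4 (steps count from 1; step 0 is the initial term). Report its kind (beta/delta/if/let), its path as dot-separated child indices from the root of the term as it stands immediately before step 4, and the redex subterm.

Answer: delta at root : (1 == 8)

Trace:
step 0: (let x = 1 in (((\y.1) true) == (8 * x)))
step 1: [let@root] (((\y.1) true) == (8 * 1))
step 2: [beta@0] (1 == (8 * 1))
step 3: [delta@1] (1 == 8)
step 4: [delta@root] false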